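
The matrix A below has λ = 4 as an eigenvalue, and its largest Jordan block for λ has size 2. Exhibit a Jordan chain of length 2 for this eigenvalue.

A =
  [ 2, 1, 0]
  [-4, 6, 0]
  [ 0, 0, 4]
A Jordan chain for λ = 4 of length 2:
v_1 = (-2, -4, 0)ᵀ
v_2 = (1, 0, 0)ᵀ

Let N = A − (4)·I. We want v_2 with N^2 v_2 = 0 but N^1 v_2 ≠ 0; then v_{j-1} := N · v_j for j = 2, …, 2.

Pick v_2 = (1, 0, 0)ᵀ.
Then v_1 = N · v_2 = (-2, -4, 0)ᵀ.

Sanity check: (A − (4)·I) v_1 = (0, 0, 0)ᵀ = 0. ✓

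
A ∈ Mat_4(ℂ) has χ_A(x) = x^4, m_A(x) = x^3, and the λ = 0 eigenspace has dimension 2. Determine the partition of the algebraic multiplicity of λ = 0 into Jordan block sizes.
Block sizes for λ = 0: [3, 1]

Step 1 — from the characteristic polynomial, algebraic multiplicity of λ = 0 is 4. From dim ker(A − (0)·I) = 2, there are exactly 2 Jordan blocks for λ = 0.
Step 2 — from the minimal polynomial, the factor (x − 0)^3 tells us the largest block for λ = 0 has size 3.
Step 3 — with total size 4, 2 blocks, and largest block 3, the block sizes (in nonincreasing order) are [3, 1].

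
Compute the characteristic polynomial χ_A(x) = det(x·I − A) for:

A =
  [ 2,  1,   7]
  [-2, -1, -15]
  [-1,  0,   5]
x^3 - 6*x^2 + 12*x - 8

Expanding det(x·I − A) (e.g. by cofactor expansion or by noting that A is similar to its Jordan form J, which has the same characteristic polynomial as A) gives
  χ_A(x) = x^3 - 6*x^2 + 12*x - 8
which factors as (x - 2)^3. The eigenvalues (with algebraic multiplicities) are λ = 2 with multiplicity 3.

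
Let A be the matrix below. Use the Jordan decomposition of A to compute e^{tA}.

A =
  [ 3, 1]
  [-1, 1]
e^{tA} =
  [t*exp(2*t) + exp(2*t), t*exp(2*t)]
  [-t*exp(2*t), -t*exp(2*t) + exp(2*t)]

Strategy: write A = P · J · P⁻¹ where J is a Jordan canonical form, so e^{tA} = P · e^{tJ} · P⁻¹, and e^{tJ} can be computed block-by-block.

A has Jordan form
J =
  [2, 1]
  [0, 2]
(up to reordering of blocks).

Per-block formulas:
  For a 2×2 Jordan block J_2(2): exp(t · J_2(2)) = e^(2t)·(I + t·N), where N is the 2×2 nilpotent shift.

After assembling e^{tJ} and conjugating by P, we get:

e^{tA} =
  [t*exp(2*t) + exp(2*t), t*exp(2*t)]
  [-t*exp(2*t), -t*exp(2*t) + exp(2*t)]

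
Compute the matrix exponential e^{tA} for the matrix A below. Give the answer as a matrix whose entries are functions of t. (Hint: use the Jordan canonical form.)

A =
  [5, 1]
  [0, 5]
e^{tA} =
  [exp(5*t), t*exp(5*t)]
  [0, exp(5*t)]

Strategy: write A = P · J · P⁻¹ where J is a Jordan canonical form, so e^{tA} = P · e^{tJ} · P⁻¹, and e^{tJ} can be computed block-by-block.

A has Jordan form
J =
  [5, 1]
  [0, 5]
(up to reordering of blocks).

Per-block formulas:
  For a 2×2 Jordan block J_2(5): exp(t · J_2(5)) = e^(5t)·(I + t·N), where N is the 2×2 nilpotent shift.

After assembling e^{tJ} and conjugating by P, we get:

e^{tA} =
  [exp(5*t), t*exp(5*t)]
  [0, exp(5*t)]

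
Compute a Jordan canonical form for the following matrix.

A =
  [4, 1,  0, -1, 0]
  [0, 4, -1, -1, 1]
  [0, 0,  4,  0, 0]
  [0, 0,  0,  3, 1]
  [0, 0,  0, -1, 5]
J_3(4) ⊕ J_2(4)

The characteristic polynomial is
  det(x·I − A) = x^5 - 20*x^4 + 160*x^3 - 640*x^2 + 1280*x - 1024 = (x - 4)^5

Eigenvalues and multiplicities (the geometric multiplicity of λ is n − rank(A − λI), which equals the number of Jordan blocks for λ):
  λ = 4: algebraic multiplicity = 5, geometric multiplicity = 2

Determining the block sizes for each eigenvalue:
  λ = 4: with am = 5 and gm = 2, the partition is not yet determined (e.g. several partitions of 5 into 2 parts exist). Let N = A − (4)·I. Computing rank(N^1) = 3, rank(N^2) = 1, rank(N^3) = 0; the number of blocks of size ≥ j is rank(N^{j−1}) − rank(N^j), giving [2, 2, 1]. So we have 1 block(s) of size 3, 1 block(s) of size 2 → block sizes [3, 2]

Assembling the blocks gives a Jordan form
J =
  [4, 1, 0, 0, 0]
  [0, 4, 1, 0, 0]
  [0, 0, 4, 0, 0]
  [0, 0, 0, 4, 1]
  [0, 0, 0, 0, 4]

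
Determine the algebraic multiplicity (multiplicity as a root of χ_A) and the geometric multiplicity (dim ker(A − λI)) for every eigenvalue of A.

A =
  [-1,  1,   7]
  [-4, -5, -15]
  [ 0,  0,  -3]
λ = -3: alg = 3, geom = 1

Step 1 — factor the characteristic polynomial to read off the algebraic multiplicities:
  χ_A(x) = (x + 3)^3

Step 2 — compute geometric multiplicities via the rank-nullity identity g(λ) = n − rank(A − λI):
  rank(A − (-3)·I) = 2, so dim ker(A − (-3)·I) = n − 2 = 1

Summary:
  λ = -3: algebraic multiplicity = 3, geometric multiplicity = 1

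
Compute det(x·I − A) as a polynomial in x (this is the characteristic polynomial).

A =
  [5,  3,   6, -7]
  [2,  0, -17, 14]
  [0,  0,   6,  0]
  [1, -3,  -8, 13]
x^4 - 24*x^3 + 216*x^2 - 864*x + 1296

Expanding det(x·I − A) (e.g. by cofactor expansion or by noting that A is similar to its Jordan form J, which has the same characteristic polynomial as A) gives
  χ_A(x) = x^4 - 24*x^3 + 216*x^2 - 864*x + 1296
which factors as (x - 6)^4. The eigenvalues (with algebraic multiplicities) are λ = 6 with multiplicity 4.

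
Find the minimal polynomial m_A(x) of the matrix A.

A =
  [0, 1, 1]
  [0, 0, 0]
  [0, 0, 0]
x^2

The characteristic polynomial is χ_A(x) = x^3, so the eigenvalues are known. The minimal polynomial is
  m_A(x) = Π_λ (x − λ)^{k_λ}
where k_λ is the size of the *largest* Jordan block for λ (equivalently, the smallest k with (A − λI)^k v = 0 for every generalised eigenvector v of λ).

  λ = 0: largest Jordan block has size 2, contributing (x − 0)^2

So m_A(x) = x^2 = x^2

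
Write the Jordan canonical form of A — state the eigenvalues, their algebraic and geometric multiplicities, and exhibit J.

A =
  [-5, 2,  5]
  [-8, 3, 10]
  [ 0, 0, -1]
J_2(-1) ⊕ J_1(-1)

The characteristic polynomial is
  det(x·I − A) = x^3 + 3*x^2 + 3*x + 1 = (x + 1)^3

Eigenvalues and multiplicities (the geometric multiplicity of λ is n − rank(A − λI), which equals the number of Jordan blocks for λ):
  λ = -1: algebraic multiplicity = 3, geometric multiplicity = 2

Determining the block sizes for each eigenvalue:
  λ = -1: 2 blocks summing to 3 forces exactly one block of size 2 and the rest size 1 → block sizes [2, 1]

Assembling the blocks gives a Jordan form
J =
  [-1,  1,  0]
  [ 0, -1,  0]
  [ 0,  0, -1]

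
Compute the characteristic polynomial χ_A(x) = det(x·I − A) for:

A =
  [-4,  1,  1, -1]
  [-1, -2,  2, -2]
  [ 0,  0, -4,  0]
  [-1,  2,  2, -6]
x^4 + 16*x^3 + 96*x^2 + 256*x + 256

Expanding det(x·I − A) (e.g. by cofactor expansion or by noting that A is similar to its Jordan form J, which has the same characteristic polynomial as A) gives
  χ_A(x) = x^4 + 16*x^3 + 96*x^2 + 256*x + 256
which factors as (x + 4)^4. The eigenvalues (with algebraic multiplicities) are λ = -4 with multiplicity 4.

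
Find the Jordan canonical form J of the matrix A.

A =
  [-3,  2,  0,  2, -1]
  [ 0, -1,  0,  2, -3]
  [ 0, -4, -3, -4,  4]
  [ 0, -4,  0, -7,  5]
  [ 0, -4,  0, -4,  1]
J_2(-3) ⊕ J_1(-3) ⊕ J_1(-3) ⊕ J_1(-1)

The characteristic polynomial is
  det(x·I − A) = x^5 + 13*x^4 + 66*x^3 + 162*x^2 + 189*x + 81 = (x + 1)*(x + 3)^4

Eigenvalues and multiplicities (the geometric multiplicity of λ is n − rank(A − λI), which equals the number of Jordan blocks for λ):
  λ = -3: algebraic multiplicity = 4, geometric multiplicity = 3
  λ = -1: algebraic multiplicity = 1, geometric multiplicity = 1

Determining the block sizes for each eigenvalue:
  λ = -3: 3 blocks summing to 4 forces exactly one block of size 2 and the rest size 1 → block sizes [2, 1, 1]
  λ = -1: one block (gm = 1), so the single block has size am = 1 → block sizes [1]

Assembling the blocks gives a Jordan form
J =
  [-3,  1,  0,  0,  0]
  [ 0, -3,  0,  0,  0]
  [ 0,  0, -3,  0,  0]
  [ 0,  0,  0, -3,  0]
  [ 0,  0,  0,  0, -1]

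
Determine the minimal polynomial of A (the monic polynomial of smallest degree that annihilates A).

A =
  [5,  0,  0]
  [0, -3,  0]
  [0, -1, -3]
x^3 + x^2 - 21*x - 45

The characteristic polynomial is χ_A(x) = (x - 5)*(x + 3)^2, so the eigenvalues are known. The minimal polynomial is
  m_A(x) = Π_λ (x − λ)^{k_λ}
where k_λ is the size of the *largest* Jordan block for λ (equivalently, the smallest k with (A − λI)^k v = 0 for every generalised eigenvector v of λ).

  λ = -3: largest Jordan block has size 2, contributing (x + 3)^2
  λ = 5: largest Jordan block has size 1, contributing (x − 5)

So m_A(x) = (x - 5)*(x + 3)^2 = x^3 + x^2 - 21*x - 45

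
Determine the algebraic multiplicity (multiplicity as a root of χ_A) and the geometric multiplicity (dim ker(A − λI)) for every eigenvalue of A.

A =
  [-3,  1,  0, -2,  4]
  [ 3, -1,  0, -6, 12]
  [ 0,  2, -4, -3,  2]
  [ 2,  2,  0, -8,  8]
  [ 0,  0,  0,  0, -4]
λ = -4: alg = 5, geom = 3

Step 1 — factor the characteristic polynomial to read off the algebraic multiplicities:
  χ_A(x) = (x + 4)^5

Step 2 — compute geometric multiplicities via the rank-nullity identity g(λ) = n − rank(A − λI):
  rank(A − (-4)·I) = 2, so dim ker(A − (-4)·I) = n − 2 = 3

Summary:
  λ = -4: algebraic multiplicity = 5, geometric multiplicity = 3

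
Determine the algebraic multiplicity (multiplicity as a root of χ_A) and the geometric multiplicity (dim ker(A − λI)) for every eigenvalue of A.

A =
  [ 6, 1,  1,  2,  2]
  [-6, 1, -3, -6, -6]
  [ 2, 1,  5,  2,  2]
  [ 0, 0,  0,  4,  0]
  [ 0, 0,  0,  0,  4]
λ = 4: alg = 5, geom = 4

Step 1 — factor the characteristic polynomial to read off the algebraic multiplicities:
  χ_A(x) = (x - 4)^5

Step 2 — compute geometric multiplicities via the rank-nullity identity g(λ) = n − rank(A − λI):
  rank(A − (4)·I) = 1, so dim ker(A − (4)·I) = n − 1 = 4

Summary:
  λ = 4: algebraic multiplicity = 5, geometric multiplicity = 4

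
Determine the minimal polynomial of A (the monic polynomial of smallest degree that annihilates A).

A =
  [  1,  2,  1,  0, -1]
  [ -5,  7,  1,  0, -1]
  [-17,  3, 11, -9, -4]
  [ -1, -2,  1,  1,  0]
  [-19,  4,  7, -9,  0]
x^3 - 12*x^2 + 48*x - 64

The characteristic polynomial is χ_A(x) = (x - 4)^5, so the eigenvalues are known. The minimal polynomial is
  m_A(x) = Π_λ (x − λ)^{k_λ}
where k_λ is the size of the *largest* Jordan block for λ (equivalently, the smallest k with (A − λI)^k v = 0 for every generalised eigenvector v of λ).

  λ = 4: largest Jordan block has size 3, contributing (x − 4)^3

So m_A(x) = (x - 4)^3 = x^3 - 12*x^2 + 48*x - 64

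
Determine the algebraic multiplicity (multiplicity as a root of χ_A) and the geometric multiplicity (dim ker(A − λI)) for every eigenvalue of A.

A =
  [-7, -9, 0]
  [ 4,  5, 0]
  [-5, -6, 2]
λ = -1: alg = 2, geom = 1; λ = 2: alg = 1, geom = 1

Step 1 — factor the characteristic polynomial to read off the algebraic multiplicities:
  χ_A(x) = (x - 2)*(x + 1)^2

Step 2 — compute geometric multiplicities via the rank-nullity identity g(λ) = n − rank(A − λI):
  rank(A − (-1)·I) = 2, so dim ker(A − (-1)·I) = n − 2 = 1
  rank(A − (2)·I) = 2, so dim ker(A − (2)·I) = n − 2 = 1

Summary:
  λ = -1: algebraic multiplicity = 2, geometric multiplicity = 1
  λ = 2: algebraic multiplicity = 1, geometric multiplicity = 1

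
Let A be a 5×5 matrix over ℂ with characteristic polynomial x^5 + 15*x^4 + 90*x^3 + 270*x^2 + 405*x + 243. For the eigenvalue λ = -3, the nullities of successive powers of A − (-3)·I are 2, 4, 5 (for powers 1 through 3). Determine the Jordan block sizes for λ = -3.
Block sizes for λ = -3: [3, 2]

From the dimensions of kernels of powers, the number of Jordan blocks of size at least j is d_j − d_{j−1} where d_j = dim ker(N^j) (with d_0 = 0). Computing the differences gives [2, 2, 1].
The number of blocks of size exactly k is (#blocks of size ≥ k) − (#blocks of size ≥ k + 1), so the partition is: 1 block(s) of size 2, 1 block(s) of size 3.
In nonincreasing order the block sizes are [3, 2].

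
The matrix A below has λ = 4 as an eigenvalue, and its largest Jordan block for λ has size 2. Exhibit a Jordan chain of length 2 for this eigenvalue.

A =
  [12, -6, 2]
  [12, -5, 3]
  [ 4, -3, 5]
A Jordan chain for λ = 4 of length 2:
v_1 = (8, 12, 4)ᵀ
v_2 = (1, 0, 0)ᵀ

Let N = A − (4)·I. We want v_2 with N^2 v_2 = 0 but N^1 v_2 ≠ 0; then v_{j-1} := N · v_j for j = 2, …, 2.

Pick v_2 = (1, 0, 0)ᵀ.
Then v_1 = N · v_2 = (8, 12, 4)ᵀ.

Sanity check: (A − (4)·I) v_1 = (0, 0, 0)ᵀ = 0. ✓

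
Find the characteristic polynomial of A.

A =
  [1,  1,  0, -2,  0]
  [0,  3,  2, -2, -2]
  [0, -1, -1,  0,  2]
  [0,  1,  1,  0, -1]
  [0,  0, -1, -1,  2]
x^5 - 5*x^4 + 10*x^3 - 10*x^2 + 5*x - 1

Expanding det(x·I − A) (e.g. by cofactor expansion or by noting that A is similar to its Jordan form J, which has the same characteristic polynomial as A) gives
  χ_A(x) = x^5 - 5*x^4 + 10*x^3 - 10*x^2 + 5*x - 1
which factors as (x - 1)^5. The eigenvalues (with algebraic multiplicities) are λ = 1 with multiplicity 5.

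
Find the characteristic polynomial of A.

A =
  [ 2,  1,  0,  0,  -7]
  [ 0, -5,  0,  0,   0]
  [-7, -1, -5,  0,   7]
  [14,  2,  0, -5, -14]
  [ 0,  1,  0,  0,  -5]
x^5 + 18*x^4 + 110*x^3 + 200*x^2 - 375*x - 1250

Expanding det(x·I − A) (e.g. by cofactor expansion or by noting that A is similar to its Jordan form J, which has the same characteristic polynomial as A) gives
  χ_A(x) = x^5 + 18*x^4 + 110*x^3 + 200*x^2 - 375*x - 1250
which factors as (x - 2)*(x + 5)^4. The eigenvalues (with algebraic multiplicities) are λ = -5 with multiplicity 4, λ = 2 with multiplicity 1.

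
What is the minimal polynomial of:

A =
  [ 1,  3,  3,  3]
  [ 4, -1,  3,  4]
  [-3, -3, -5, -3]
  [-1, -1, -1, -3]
x^3 + 6*x^2 + 12*x + 8

The characteristic polynomial is χ_A(x) = (x + 2)^4, so the eigenvalues are known. The minimal polynomial is
  m_A(x) = Π_λ (x − λ)^{k_λ}
where k_λ is the size of the *largest* Jordan block for λ (equivalently, the smallest k with (A − λI)^k v = 0 for every generalised eigenvector v of λ).

  λ = -2: largest Jordan block has size 3, contributing (x + 2)^3

So m_A(x) = (x + 2)^3 = x^3 + 6*x^2 + 12*x + 8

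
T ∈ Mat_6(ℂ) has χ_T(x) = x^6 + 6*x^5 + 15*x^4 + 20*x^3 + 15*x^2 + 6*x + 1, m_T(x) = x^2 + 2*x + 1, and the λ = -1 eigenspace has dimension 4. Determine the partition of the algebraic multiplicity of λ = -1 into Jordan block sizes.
Block sizes for λ = -1: [2, 2, 1, 1]

Step 1 — from the characteristic polynomial, algebraic multiplicity of λ = -1 is 6. From dim ker(T − (-1)·I) = 4, there are exactly 4 Jordan blocks for λ = -1.
Step 2 — from the minimal polynomial, the factor (x + 1)^2 tells us the largest block for λ = -1 has size 2.
Step 3 — with total size 6, 4 blocks, and largest block 2, the block sizes (in nonincreasing order) are [2, 2, 1, 1].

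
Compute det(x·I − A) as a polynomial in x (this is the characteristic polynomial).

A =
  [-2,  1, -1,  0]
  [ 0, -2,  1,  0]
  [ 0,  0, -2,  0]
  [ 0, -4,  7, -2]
x^4 + 8*x^3 + 24*x^2 + 32*x + 16

Expanding det(x·I − A) (e.g. by cofactor expansion or by noting that A is similar to its Jordan form J, which has the same characteristic polynomial as A) gives
  χ_A(x) = x^4 + 8*x^3 + 24*x^2 + 32*x + 16
which factors as (x + 2)^4. The eigenvalues (with algebraic multiplicities) are λ = -2 with multiplicity 4.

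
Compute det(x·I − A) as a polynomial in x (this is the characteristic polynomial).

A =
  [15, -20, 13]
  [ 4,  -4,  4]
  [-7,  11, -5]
x^3 - 6*x^2 + 12*x - 8

Expanding det(x·I − A) (e.g. by cofactor expansion or by noting that A is similar to its Jordan form J, which has the same characteristic polynomial as A) gives
  χ_A(x) = x^3 - 6*x^2 + 12*x - 8
which factors as (x - 2)^3. The eigenvalues (with algebraic multiplicities) are λ = 2 with multiplicity 3.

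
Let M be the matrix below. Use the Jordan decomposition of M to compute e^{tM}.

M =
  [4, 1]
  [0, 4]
e^{tM} =
  [exp(4*t), t*exp(4*t)]
  [0, exp(4*t)]

Strategy: write M = P · J · P⁻¹ where J is a Jordan canonical form, so e^{tM} = P · e^{tJ} · P⁻¹, and e^{tJ} can be computed block-by-block.

M has Jordan form
J =
  [4, 1]
  [0, 4]
(up to reordering of blocks).

Per-block formulas:
  For a 2×2 Jordan block J_2(4): exp(t · J_2(4)) = e^(4t)·(I + t·N), where N is the 2×2 nilpotent shift.

After assembling e^{tJ} and conjugating by P, we get:

e^{tM} =
  [exp(4*t), t*exp(4*t)]
  [0, exp(4*t)]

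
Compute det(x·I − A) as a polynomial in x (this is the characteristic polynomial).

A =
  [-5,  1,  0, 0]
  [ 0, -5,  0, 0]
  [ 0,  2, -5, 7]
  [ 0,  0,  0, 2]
x^4 + 13*x^3 + 45*x^2 - 25*x - 250

Expanding det(x·I − A) (e.g. by cofactor expansion or by noting that A is similar to its Jordan form J, which has the same characteristic polynomial as A) gives
  χ_A(x) = x^4 + 13*x^3 + 45*x^2 - 25*x - 250
which factors as (x - 2)*(x + 5)^3. The eigenvalues (with algebraic multiplicities) are λ = -5 with multiplicity 3, λ = 2 with multiplicity 1.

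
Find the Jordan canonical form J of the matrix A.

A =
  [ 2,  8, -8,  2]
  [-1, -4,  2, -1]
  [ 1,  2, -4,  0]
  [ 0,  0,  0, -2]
J_2(-2) ⊕ J_2(-2)

The characteristic polynomial is
  det(x·I − A) = x^4 + 8*x^3 + 24*x^2 + 32*x + 16 = (x + 2)^4

Eigenvalues and multiplicities (the geometric multiplicity of λ is n − rank(A − λI), which equals the number of Jordan blocks for λ):
  λ = -2: algebraic multiplicity = 4, geometric multiplicity = 2

Determining the block sizes for each eigenvalue:
  λ = -2: with am = 4 and gm = 2, the partition is not yet determined (e.g. several partitions of 4 into 2 parts exist). Let N = A − (-2)·I. Computing rank(N^1) = 2, rank(N^2) = 0; the number of blocks of size ≥ j is rank(N^{j−1}) − rank(N^j), giving [2, 2]. So we have 2 block(s) of size 2 → block sizes [2, 2]

Assembling the blocks gives a Jordan form
J =
  [-2,  1,  0,  0]
  [ 0, -2,  0,  0]
  [ 0,  0, -2,  1]
  [ 0,  0,  0, -2]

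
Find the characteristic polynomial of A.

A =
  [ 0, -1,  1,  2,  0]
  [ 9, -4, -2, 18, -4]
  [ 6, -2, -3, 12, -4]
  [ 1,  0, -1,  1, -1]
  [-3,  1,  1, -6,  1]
x^5 + 5*x^4 + 10*x^3 + 10*x^2 + 5*x + 1

Expanding det(x·I − A) (e.g. by cofactor expansion or by noting that A is similar to its Jordan form J, which has the same characteristic polynomial as A) gives
  χ_A(x) = x^5 + 5*x^4 + 10*x^3 + 10*x^2 + 5*x + 1
which factors as (x + 1)^5. The eigenvalues (with algebraic multiplicities) are λ = -1 with multiplicity 5.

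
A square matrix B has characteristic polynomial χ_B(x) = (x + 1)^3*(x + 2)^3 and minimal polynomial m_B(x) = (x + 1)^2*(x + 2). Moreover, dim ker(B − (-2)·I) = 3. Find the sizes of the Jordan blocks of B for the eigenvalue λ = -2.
Block sizes for λ = -2: [1, 1, 1]

Step 1 — from the characteristic polynomial, algebraic multiplicity of λ = -2 is 3. From dim ker(B − (-2)·I) = 3, there are exactly 3 Jordan blocks for λ = -2.
Step 2 — from the minimal polynomial, the factor (x + 2) tells us the largest block for λ = -2 has size 1.
Step 3 — with total size 3, 3 blocks, and largest block 1, the block sizes (in nonincreasing order) are [1, 1, 1].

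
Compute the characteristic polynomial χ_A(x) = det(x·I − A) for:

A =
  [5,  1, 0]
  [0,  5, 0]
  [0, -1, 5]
x^3 - 15*x^2 + 75*x - 125

Expanding det(x·I − A) (e.g. by cofactor expansion or by noting that A is similar to its Jordan form J, which has the same characteristic polynomial as A) gives
  χ_A(x) = x^3 - 15*x^2 + 75*x - 125
which factors as (x - 5)^3. The eigenvalues (with algebraic multiplicities) are λ = 5 with multiplicity 3.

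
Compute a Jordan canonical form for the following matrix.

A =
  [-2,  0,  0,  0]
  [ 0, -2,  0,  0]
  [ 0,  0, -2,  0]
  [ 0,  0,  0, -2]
J_1(-2) ⊕ J_1(-2) ⊕ J_1(-2) ⊕ J_1(-2)

The characteristic polynomial is
  det(x·I − A) = x^4 + 8*x^3 + 24*x^2 + 32*x + 16 = (x + 2)^4

Eigenvalues and multiplicities (the geometric multiplicity of λ is n − rank(A − λI), which equals the number of Jordan blocks for λ):
  λ = -2: algebraic multiplicity = 4, geometric multiplicity = 4

Determining the block sizes for each eigenvalue:
  λ = -2: gm = am = 4, so every block has size 1 → block sizes [1, 1, 1, 1]

Assembling the blocks gives a Jordan form
J =
  [-2,  0,  0,  0]
  [ 0, -2,  0,  0]
  [ 0,  0, -2,  0]
  [ 0,  0,  0, -2]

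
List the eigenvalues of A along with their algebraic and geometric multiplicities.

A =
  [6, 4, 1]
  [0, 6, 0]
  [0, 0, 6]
λ = 6: alg = 3, geom = 2

Step 1 — factor the characteristic polynomial to read off the algebraic multiplicities:
  χ_A(x) = (x - 6)^3

Step 2 — compute geometric multiplicities via the rank-nullity identity g(λ) = n − rank(A − λI):
  rank(A − (6)·I) = 1, so dim ker(A − (6)·I) = n − 1 = 2

Summary:
  λ = 6: algebraic multiplicity = 3, geometric multiplicity = 2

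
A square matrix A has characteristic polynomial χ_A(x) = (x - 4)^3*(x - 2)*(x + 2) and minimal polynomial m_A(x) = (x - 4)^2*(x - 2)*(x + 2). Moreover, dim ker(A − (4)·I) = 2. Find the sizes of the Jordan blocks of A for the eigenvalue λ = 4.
Block sizes for λ = 4: [2, 1]

Step 1 — from the characteristic polynomial, algebraic multiplicity of λ = 4 is 3. From dim ker(A − (4)·I) = 2, there are exactly 2 Jordan blocks for λ = 4.
Step 2 — from the minimal polynomial, the factor (x − 4)^2 tells us the largest block for λ = 4 has size 2.
Step 3 — with total size 3, 2 blocks, and largest block 2, the block sizes (in nonincreasing order) are [2, 1].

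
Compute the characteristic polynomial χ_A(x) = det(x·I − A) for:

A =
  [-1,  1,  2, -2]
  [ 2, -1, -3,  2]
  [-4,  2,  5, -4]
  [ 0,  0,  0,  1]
x^4 - 4*x^3 + 6*x^2 - 4*x + 1

Expanding det(x·I − A) (e.g. by cofactor expansion or by noting that A is similar to its Jordan form J, which has the same characteristic polynomial as A) gives
  χ_A(x) = x^4 - 4*x^3 + 6*x^2 - 4*x + 1
which factors as (x - 1)^4. The eigenvalues (with algebraic multiplicities) are λ = 1 with multiplicity 4.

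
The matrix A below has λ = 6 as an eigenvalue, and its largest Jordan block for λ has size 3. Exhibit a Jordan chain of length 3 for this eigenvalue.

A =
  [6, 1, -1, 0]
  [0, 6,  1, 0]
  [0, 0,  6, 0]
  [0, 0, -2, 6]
A Jordan chain for λ = 6 of length 3:
v_1 = (1, 0, 0, 0)ᵀ
v_2 = (-1, 1, 0, -2)ᵀ
v_3 = (0, 0, 1, 0)ᵀ

Let N = A − (6)·I. We want v_3 with N^3 v_3 = 0 but N^2 v_3 ≠ 0; then v_{j-1} := N · v_j for j = 3, …, 2.

Pick v_3 = (0, 0, 1, 0)ᵀ.
Then v_2 = N · v_3 = (-1, 1, 0, -2)ᵀ.
Then v_1 = N · v_2 = (1, 0, 0, 0)ᵀ.

Sanity check: (A − (6)·I) v_1 = (0, 0, 0, 0)ᵀ = 0. ✓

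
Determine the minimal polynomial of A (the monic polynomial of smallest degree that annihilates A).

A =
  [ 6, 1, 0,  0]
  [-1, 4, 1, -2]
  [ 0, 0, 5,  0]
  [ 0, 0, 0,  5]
x^3 - 15*x^2 + 75*x - 125

The characteristic polynomial is χ_A(x) = (x - 5)^4, so the eigenvalues are known. The minimal polynomial is
  m_A(x) = Π_λ (x − λ)^{k_λ}
where k_λ is the size of the *largest* Jordan block for λ (equivalently, the smallest k with (A − λI)^k v = 0 for every generalised eigenvector v of λ).

  λ = 5: largest Jordan block has size 3, contributing (x − 5)^3

So m_A(x) = (x - 5)^3 = x^3 - 15*x^2 + 75*x - 125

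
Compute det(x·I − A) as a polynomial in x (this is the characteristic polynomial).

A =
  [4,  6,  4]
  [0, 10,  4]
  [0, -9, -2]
x^3 - 12*x^2 + 48*x - 64

Expanding det(x·I − A) (e.g. by cofactor expansion or by noting that A is similar to its Jordan form J, which has the same characteristic polynomial as A) gives
  χ_A(x) = x^3 - 12*x^2 + 48*x - 64
which factors as (x - 4)^3. The eigenvalues (with algebraic multiplicities) are λ = 4 with multiplicity 3.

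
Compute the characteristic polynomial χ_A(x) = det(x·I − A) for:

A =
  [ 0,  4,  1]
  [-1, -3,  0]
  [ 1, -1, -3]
x^3 + 6*x^2 + 12*x + 8

Expanding det(x·I − A) (e.g. by cofactor expansion or by noting that A is similar to its Jordan form J, which has the same characteristic polynomial as A) gives
  χ_A(x) = x^3 + 6*x^2 + 12*x + 8
which factors as (x + 2)^3. The eigenvalues (with algebraic multiplicities) are λ = -2 with multiplicity 3.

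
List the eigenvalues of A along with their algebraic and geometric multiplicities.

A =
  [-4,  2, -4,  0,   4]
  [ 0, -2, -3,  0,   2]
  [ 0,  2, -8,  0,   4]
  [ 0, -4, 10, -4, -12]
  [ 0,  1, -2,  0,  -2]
λ = -4: alg = 5, geom = 3

Step 1 — factor the characteristic polynomial to read off the algebraic multiplicities:
  χ_A(x) = (x + 4)^5

Step 2 — compute geometric multiplicities via the rank-nullity identity g(λ) = n − rank(A − λI):
  rank(A − (-4)·I) = 2, so dim ker(A − (-4)·I) = n − 2 = 3

Summary:
  λ = -4: algebraic multiplicity = 5, geometric multiplicity = 3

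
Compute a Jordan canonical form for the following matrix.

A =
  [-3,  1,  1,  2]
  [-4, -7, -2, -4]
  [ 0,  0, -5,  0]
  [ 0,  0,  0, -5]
J_2(-5) ⊕ J_1(-5) ⊕ J_1(-5)

The characteristic polynomial is
  det(x·I − A) = x^4 + 20*x^3 + 150*x^2 + 500*x + 625 = (x + 5)^4

Eigenvalues and multiplicities (the geometric multiplicity of λ is n − rank(A − λI), which equals the number of Jordan blocks for λ):
  λ = -5: algebraic multiplicity = 4, geometric multiplicity = 3

Determining the block sizes for each eigenvalue:
  λ = -5: 3 blocks summing to 4 forces exactly one block of size 2 and the rest size 1 → block sizes [2, 1, 1]

Assembling the blocks gives a Jordan form
J =
  [-5,  1,  0,  0]
  [ 0, -5,  0,  0]
  [ 0,  0, -5,  0]
  [ 0,  0,  0, -5]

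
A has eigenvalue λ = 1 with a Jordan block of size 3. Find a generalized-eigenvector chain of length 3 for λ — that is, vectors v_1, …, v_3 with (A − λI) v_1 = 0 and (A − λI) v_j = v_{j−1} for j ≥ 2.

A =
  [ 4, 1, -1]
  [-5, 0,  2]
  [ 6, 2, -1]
A Jordan chain for λ = 1 of length 3:
v_1 = (-2, 2, -4)ᵀ
v_2 = (3, -5, 6)ᵀ
v_3 = (1, 0, 0)ᵀ

Let N = A − (1)·I. We want v_3 with N^3 v_3 = 0 but N^2 v_3 ≠ 0; then v_{j-1} := N · v_j for j = 3, …, 2.

Pick v_3 = (1, 0, 0)ᵀ.
Then v_2 = N · v_3 = (3, -5, 6)ᵀ.
Then v_1 = N · v_2 = (-2, 2, -4)ᵀ.

Sanity check: (A − (1)·I) v_1 = (0, 0, 0)ᵀ = 0. ✓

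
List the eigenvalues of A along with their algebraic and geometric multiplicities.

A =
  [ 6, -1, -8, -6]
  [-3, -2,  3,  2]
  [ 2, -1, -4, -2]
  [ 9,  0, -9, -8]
λ = -2: alg = 4, geom = 2

Step 1 — factor the characteristic polynomial to read off the algebraic multiplicities:
  χ_A(x) = (x + 2)^4

Step 2 — compute geometric multiplicities via the rank-nullity identity g(λ) = n − rank(A − λI):
  rank(A − (-2)·I) = 2, so dim ker(A − (-2)·I) = n − 2 = 2

Summary:
  λ = -2: algebraic multiplicity = 4, geometric multiplicity = 2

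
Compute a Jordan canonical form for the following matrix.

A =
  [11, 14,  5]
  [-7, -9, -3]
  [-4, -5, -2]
J_3(0)

The characteristic polynomial is
  det(x·I − A) = x^3

Eigenvalues and multiplicities (the geometric multiplicity of λ is n − rank(A − λI), which equals the number of Jordan blocks for λ):
  λ = 0: algebraic multiplicity = 3, geometric multiplicity = 1

Determining the block sizes for each eigenvalue:
  λ = 0: one block (gm = 1), so the single block has size am = 3 → block sizes [3]

Assembling the blocks gives a Jordan form
J =
  [0, 1, 0]
  [0, 0, 1]
  [0, 0, 0]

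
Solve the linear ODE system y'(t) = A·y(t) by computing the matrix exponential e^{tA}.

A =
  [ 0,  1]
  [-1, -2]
e^{tA} =
  [t*exp(-t) + exp(-t), t*exp(-t)]
  [-t*exp(-t), -t*exp(-t) + exp(-t)]

Strategy: write A = P · J · P⁻¹ where J is a Jordan canonical form, so e^{tA} = P · e^{tJ} · P⁻¹, and e^{tJ} can be computed block-by-block.

A has Jordan form
J =
  [-1,  1]
  [ 0, -1]
(up to reordering of blocks).

Per-block formulas:
  For a 2×2 Jordan block J_2(-1): exp(t · J_2(-1)) = e^(-1t)·(I + t·N), where N is the 2×2 nilpotent shift.

After assembling e^{tJ} and conjugating by P, we get:

e^{tA} =
  [t*exp(-t) + exp(-t), t*exp(-t)]
  [-t*exp(-t), -t*exp(-t) + exp(-t)]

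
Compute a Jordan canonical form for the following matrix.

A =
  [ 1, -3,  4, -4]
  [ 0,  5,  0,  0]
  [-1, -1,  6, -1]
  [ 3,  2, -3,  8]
J_2(5) ⊕ J_2(5)

The characteristic polynomial is
  det(x·I − A) = x^4 - 20*x^3 + 150*x^2 - 500*x + 625 = (x - 5)^4

Eigenvalues and multiplicities (the geometric multiplicity of λ is n − rank(A − λI), which equals the number of Jordan blocks for λ):
  λ = 5: algebraic multiplicity = 4, geometric multiplicity = 2

Determining the block sizes for each eigenvalue:
  λ = 5: with am = 4 and gm = 2, the partition is not yet determined (e.g. several partitions of 4 into 2 parts exist). Let N = A − (5)·I. Computing rank(N^1) = 2, rank(N^2) = 0; the number of blocks of size ≥ j is rank(N^{j−1}) − rank(N^j), giving [2, 2]. So we have 2 block(s) of size 2 → block sizes [2, 2]

Assembling the blocks gives a Jordan form
J =
  [5, 1, 0, 0]
  [0, 5, 0, 0]
  [0, 0, 5, 1]
  [0, 0, 0, 5]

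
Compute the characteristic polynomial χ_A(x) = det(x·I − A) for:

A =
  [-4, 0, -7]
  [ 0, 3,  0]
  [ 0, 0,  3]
x^3 - 2*x^2 - 15*x + 36

Expanding det(x·I − A) (e.g. by cofactor expansion or by noting that A is similar to its Jordan form J, which has the same characteristic polynomial as A) gives
  χ_A(x) = x^3 - 2*x^2 - 15*x + 36
which factors as (x - 3)^2*(x + 4). The eigenvalues (with algebraic multiplicities) are λ = -4 with multiplicity 1, λ = 3 with multiplicity 2.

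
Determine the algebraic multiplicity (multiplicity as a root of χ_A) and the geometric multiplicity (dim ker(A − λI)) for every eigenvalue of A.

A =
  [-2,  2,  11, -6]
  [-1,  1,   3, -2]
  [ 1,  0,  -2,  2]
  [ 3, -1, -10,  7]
λ = 1: alg = 4, geom = 2

Step 1 — factor the characteristic polynomial to read off the algebraic multiplicities:
  χ_A(x) = (x - 1)^4

Step 2 — compute geometric multiplicities via the rank-nullity identity g(λ) = n − rank(A − λI):
  rank(A − (1)·I) = 2, so dim ker(A − (1)·I) = n − 2 = 2

Summary:
  λ = 1: algebraic multiplicity = 4, geometric multiplicity = 2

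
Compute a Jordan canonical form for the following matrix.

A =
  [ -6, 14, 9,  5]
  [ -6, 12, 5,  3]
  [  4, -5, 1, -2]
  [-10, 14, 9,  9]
J_3(4) ⊕ J_1(4)

The characteristic polynomial is
  det(x·I − A) = x^4 - 16*x^3 + 96*x^2 - 256*x + 256 = (x - 4)^4

Eigenvalues and multiplicities (the geometric multiplicity of λ is n − rank(A − λI), which equals the number of Jordan blocks for λ):
  λ = 4: algebraic multiplicity = 4, geometric multiplicity = 2

Determining the block sizes for each eigenvalue:
  λ = 4: with am = 4 and gm = 2, the partition is not yet determined (e.g. several partitions of 4 into 2 parts exist). Let N = A − (4)·I. Computing rank(N^1) = 2, rank(N^2) = 1, rank(N^3) = 0; the number of blocks of size ≥ j is rank(N^{j−1}) − rank(N^j), giving [2, 1, 1]. So we have 1 block(s) of size 3, 1 block(s) of size 1 → block sizes [3, 1]

Assembling the blocks gives a Jordan form
J =
  [4, 1, 0, 0]
  [0, 4, 1, 0]
  [0, 0, 4, 0]
  [0, 0, 0, 4]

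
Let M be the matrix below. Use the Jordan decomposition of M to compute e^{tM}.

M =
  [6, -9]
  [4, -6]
e^{tM} =
  [6*t + 1, -9*t]
  [4*t, 1 - 6*t]

Strategy: write M = P · J · P⁻¹ where J is a Jordan canonical form, so e^{tM} = P · e^{tJ} · P⁻¹, and e^{tJ} can be computed block-by-block.

M has Jordan form
J =
  [0, 1]
  [0, 0]
(up to reordering of blocks).

Per-block formulas:
  For a 2×2 Jordan block J_2(0): exp(t · J_2(0)) = e^(0t)·(I + t·N), where N is the 2×2 nilpotent shift.

After assembling e^{tJ} and conjugating by P, we get:

e^{tM} =
  [6*t + 1, -9*t]
  [4*t, 1 - 6*t]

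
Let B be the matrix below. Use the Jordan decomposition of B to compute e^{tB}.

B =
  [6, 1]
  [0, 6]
e^{tB} =
  [exp(6*t), t*exp(6*t)]
  [0, exp(6*t)]

Strategy: write B = P · J · P⁻¹ where J is a Jordan canonical form, so e^{tB} = P · e^{tJ} · P⁻¹, and e^{tJ} can be computed block-by-block.

B has Jordan form
J =
  [6, 1]
  [0, 6]
(up to reordering of blocks).

Per-block formulas:
  For a 2×2 Jordan block J_2(6): exp(t · J_2(6)) = e^(6t)·(I + t·N), where N is the 2×2 nilpotent shift.

After assembling e^{tJ} and conjugating by P, we get:

e^{tB} =
  [exp(6*t), t*exp(6*t)]
  [0, exp(6*t)]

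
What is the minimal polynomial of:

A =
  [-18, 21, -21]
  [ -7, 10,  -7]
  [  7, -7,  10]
x^2 + x - 12

The characteristic polynomial is χ_A(x) = (x - 3)^2*(x + 4), so the eigenvalues are known. The minimal polynomial is
  m_A(x) = Π_λ (x − λ)^{k_λ}
where k_λ is the size of the *largest* Jordan block for λ (equivalently, the smallest k with (A − λI)^k v = 0 for every generalised eigenvector v of λ).

  λ = -4: largest Jordan block has size 1, contributing (x + 4)
  λ = 3: largest Jordan block has size 1, contributing (x − 3)

So m_A(x) = (x - 3)*(x + 4) = x^2 + x - 12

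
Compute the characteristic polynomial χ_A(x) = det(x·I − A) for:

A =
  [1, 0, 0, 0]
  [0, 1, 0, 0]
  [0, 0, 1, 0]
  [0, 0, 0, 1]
x^4 - 4*x^3 + 6*x^2 - 4*x + 1

Expanding det(x·I − A) (e.g. by cofactor expansion or by noting that A is similar to its Jordan form J, which has the same characteristic polynomial as A) gives
  χ_A(x) = x^4 - 4*x^3 + 6*x^2 - 4*x + 1
which factors as (x - 1)^4. The eigenvalues (with algebraic multiplicities) are λ = 1 with multiplicity 4.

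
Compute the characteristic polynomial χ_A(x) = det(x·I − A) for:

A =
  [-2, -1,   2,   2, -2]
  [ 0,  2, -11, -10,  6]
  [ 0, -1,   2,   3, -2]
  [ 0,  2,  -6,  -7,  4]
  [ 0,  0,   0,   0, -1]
x^5 + 6*x^4 + 14*x^3 + 16*x^2 + 9*x + 2

Expanding det(x·I − A) (e.g. by cofactor expansion or by noting that A is similar to its Jordan form J, which has the same characteristic polynomial as A) gives
  χ_A(x) = x^5 + 6*x^4 + 14*x^3 + 16*x^2 + 9*x + 2
which factors as (x + 1)^4*(x + 2). The eigenvalues (with algebraic multiplicities) are λ = -2 with multiplicity 1, λ = -1 with multiplicity 4.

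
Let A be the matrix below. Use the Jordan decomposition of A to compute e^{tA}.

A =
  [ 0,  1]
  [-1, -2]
e^{tA} =
  [t*exp(-t) + exp(-t), t*exp(-t)]
  [-t*exp(-t), -t*exp(-t) + exp(-t)]

Strategy: write A = P · J · P⁻¹ where J is a Jordan canonical form, so e^{tA} = P · e^{tJ} · P⁻¹, and e^{tJ} can be computed block-by-block.

A has Jordan form
J =
  [-1,  1]
  [ 0, -1]
(up to reordering of blocks).

Per-block formulas:
  For a 2×2 Jordan block J_2(-1): exp(t · J_2(-1)) = e^(-1t)·(I + t·N), where N is the 2×2 nilpotent shift.

After assembling e^{tJ} and conjugating by P, we get:

e^{tA} =
  [t*exp(-t) + exp(-t), t*exp(-t)]
  [-t*exp(-t), -t*exp(-t) + exp(-t)]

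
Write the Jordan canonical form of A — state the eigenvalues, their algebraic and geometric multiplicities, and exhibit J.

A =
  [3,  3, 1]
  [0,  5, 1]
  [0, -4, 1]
J_3(3)

The characteristic polynomial is
  det(x·I − A) = x^3 - 9*x^2 + 27*x - 27 = (x - 3)^3

Eigenvalues and multiplicities (the geometric multiplicity of λ is n − rank(A − λI), which equals the number of Jordan blocks for λ):
  λ = 3: algebraic multiplicity = 3, geometric multiplicity = 1

Determining the block sizes for each eigenvalue:
  λ = 3: one block (gm = 1), so the single block has size am = 3 → block sizes [3]

Assembling the blocks gives a Jordan form
J =
  [3, 1, 0]
  [0, 3, 1]
  [0, 0, 3]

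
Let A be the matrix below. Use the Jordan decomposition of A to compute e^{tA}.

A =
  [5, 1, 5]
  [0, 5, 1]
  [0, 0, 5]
e^{tA} =
  [exp(5*t), t*exp(5*t), t^2*exp(5*t)/2 + 5*t*exp(5*t)]
  [0, exp(5*t), t*exp(5*t)]
  [0, 0, exp(5*t)]

Strategy: write A = P · J · P⁻¹ where J is a Jordan canonical form, so e^{tA} = P · e^{tJ} · P⁻¹, and e^{tJ} can be computed block-by-block.

A has Jordan form
J =
  [5, 1, 0]
  [0, 5, 1]
  [0, 0, 5]
(up to reordering of blocks).

Per-block formulas:
  For a 3×3 Jordan block J_3(5): exp(t · J_3(5)) = e^(5t)·(I + t·N + (t^2/2)·N^2), where N is the 3×3 nilpotent shift.

After assembling e^{tJ} and conjugating by P, we get:

e^{tA} =
  [exp(5*t), t*exp(5*t), t^2*exp(5*t)/2 + 5*t*exp(5*t)]
  [0, exp(5*t), t*exp(5*t)]
  [0, 0, exp(5*t)]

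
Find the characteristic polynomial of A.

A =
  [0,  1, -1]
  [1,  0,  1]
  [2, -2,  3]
x^3 - 3*x^2 + 3*x - 1

Expanding det(x·I − A) (e.g. by cofactor expansion or by noting that A is similar to its Jordan form J, which has the same characteristic polynomial as A) gives
  χ_A(x) = x^3 - 3*x^2 + 3*x - 1
which factors as (x - 1)^3. The eigenvalues (with algebraic multiplicities) are λ = 1 with multiplicity 3.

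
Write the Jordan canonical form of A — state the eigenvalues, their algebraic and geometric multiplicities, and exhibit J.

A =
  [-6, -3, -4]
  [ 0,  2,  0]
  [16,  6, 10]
J_2(2) ⊕ J_1(2)

The characteristic polynomial is
  det(x·I − A) = x^3 - 6*x^2 + 12*x - 8 = (x - 2)^3

Eigenvalues and multiplicities (the geometric multiplicity of λ is n − rank(A − λI), which equals the number of Jordan blocks for λ):
  λ = 2: algebraic multiplicity = 3, geometric multiplicity = 2

Determining the block sizes for each eigenvalue:
  λ = 2: 2 blocks summing to 3 forces exactly one block of size 2 and the rest size 1 → block sizes [2, 1]

Assembling the blocks gives a Jordan form
J =
  [2, 1, 0]
  [0, 2, 0]
  [0, 0, 2]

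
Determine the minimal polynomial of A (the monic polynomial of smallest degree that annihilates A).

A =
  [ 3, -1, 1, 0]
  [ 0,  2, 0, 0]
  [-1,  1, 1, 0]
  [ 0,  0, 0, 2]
x^2 - 4*x + 4

The characteristic polynomial is χ_A(x) = (x - 2)^4, so the eigenvalues are known. The minimal polynomial is
  m_A(x) = Π_λ (x − λ)^{k_λ}
where k_λ is the size of the *largest* Jordan block for λ (equivalently, the smallest k with (A − λI)^k v = 0 for every generalised eigenvector v of λ).

  λ = 2: largest Jordan block has size 2, contributing (x − 2)^2

So m_A(x) = (x - 2)^2 = x^2 - 4*x + 4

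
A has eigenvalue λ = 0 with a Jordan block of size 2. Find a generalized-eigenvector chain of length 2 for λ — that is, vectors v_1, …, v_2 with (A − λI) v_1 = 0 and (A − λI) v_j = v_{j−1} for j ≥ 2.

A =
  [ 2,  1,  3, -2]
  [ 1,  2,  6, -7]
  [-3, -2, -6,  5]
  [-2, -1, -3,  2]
A Jordan chain for λ = 0 of length 2:
v_1 = (2, 1, -3, -2)ᵀ
v_2 = (1, 0, 0, 0)ᵀ

Let N = A − (0)·I. We want v_2 with N^2 v_2 = 0 but N^1 v_2 ≠ 0; then v_{j-1} := N · v_j for j = 2, …, 2.

Pick v_2 = (1, 0, 0, 0)ᵀ.
Then v_1 = N · v_2 = (2, 1, -3, -2)ᵀ.

Sanity check: (A − (0)·I) v_1 = (0, 0, 0, 0)ᵀ = 0. ✓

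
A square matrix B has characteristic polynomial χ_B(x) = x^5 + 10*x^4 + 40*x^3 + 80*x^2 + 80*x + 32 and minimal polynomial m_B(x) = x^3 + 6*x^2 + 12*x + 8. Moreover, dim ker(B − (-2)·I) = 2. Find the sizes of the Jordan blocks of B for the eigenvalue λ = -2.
Block sizes for λ = -2: [3, 2]

Step 1 — from the characteristic polynomial, algebraic multiplicity of λ = -2 is 5. From dim ker(B − (-2)·I) = 2, there are exactly 2 Jordan blocks for λ = -2.
Step 2 — from the minimal polynomial, the factor (x + 2)^3 tells us the largest block for λ = -2 has size 3.
Step 3 — with total size 5, 2 blocks, and largest block 3, the block sizes (in nonincreasing order) are [3, 2].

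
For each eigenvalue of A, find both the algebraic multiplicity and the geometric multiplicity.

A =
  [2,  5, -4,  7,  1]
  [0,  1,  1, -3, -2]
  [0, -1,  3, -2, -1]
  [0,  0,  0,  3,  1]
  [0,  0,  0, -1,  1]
λ = 2: alg = 5, geom = 2

Step 1 — factor the characteristic polynomial to read off the algebraic multiplicities:
  χ_A(x) = (x - 2)^5

Step 2 — compute geometric multiplicities via the rank-nullity identity g(λ) = n − rank(A − λI):
  rank(A − (2)·I) = 3, so dim ker(A − (2)·I) = n − 3 = 2

Summary:
  λ = 2: algebraic multiplicity = 5, geometric multiplicity = 2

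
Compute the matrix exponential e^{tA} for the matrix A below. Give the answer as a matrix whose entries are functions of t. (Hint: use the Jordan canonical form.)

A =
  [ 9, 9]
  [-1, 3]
e^{tA} =
  [3*t*exp(6*t) + exp(6*t), 9*t*exp(6*t)]
  [-t*exp(6*t), -3*t*exp(6*t) + exp(6*t)]

Strategy: write A = P · J · P⁻¹ where J is a Jordan canonical form, so e^{tA} = P · e^{tJ} · P⁻¹, and e^{tJ} can be computed block-by-block.

A has Jordan form
J =
  [6, 1]
  [0, 6]
(up to reordering of blocks).

Per-block formulas:
  For a 2×2 Jordan block J_2(6): exp(t · J_2(6)) = e^(6t)·(I + t·N), where N is the 2×2 nilpotent shift.

After assembling e^{tJ} and conjugating by P, we get:

e^{tA} =
  [3*t*exp(6*t) + exp(6*t), 9*t*exp(6*t)]
  [-t*exp(6*t), -3*t*exp(6*t) + exp(6*t)]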